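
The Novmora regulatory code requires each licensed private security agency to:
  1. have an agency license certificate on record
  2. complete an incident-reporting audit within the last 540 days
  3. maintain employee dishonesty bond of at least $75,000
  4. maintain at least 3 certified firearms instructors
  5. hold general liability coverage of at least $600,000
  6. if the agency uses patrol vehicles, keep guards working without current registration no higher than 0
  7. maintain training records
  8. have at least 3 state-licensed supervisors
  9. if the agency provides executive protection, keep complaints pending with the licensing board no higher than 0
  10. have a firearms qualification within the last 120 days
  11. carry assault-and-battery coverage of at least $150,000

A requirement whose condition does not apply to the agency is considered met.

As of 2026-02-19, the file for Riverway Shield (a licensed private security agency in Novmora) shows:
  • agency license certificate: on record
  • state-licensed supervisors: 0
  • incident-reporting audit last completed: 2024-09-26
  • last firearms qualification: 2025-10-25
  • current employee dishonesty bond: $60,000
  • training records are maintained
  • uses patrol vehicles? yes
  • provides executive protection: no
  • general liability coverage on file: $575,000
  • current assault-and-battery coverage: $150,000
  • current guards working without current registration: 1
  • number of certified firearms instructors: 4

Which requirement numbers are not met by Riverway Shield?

3, 5, 6, 8

1. agency license certificate present → met
2. incident-reporting audit 511 days ago vs limit 540 → met
3. employee dishonesty bond $60,000 < $75,000 → not met
4. certified firearms instructors 4 ≥ 3 → met
5. general liability coverage $575,000 < $600,000 → not met
6. condition 'uses patrol vehicles' holds; guards working without current registration 1 > 0 → not met
7. training records present → met
8. state-licensed supervisors 0 < 3 → not met
9. condition 'provides executive protection' does not hold → requirement n/a → met
10. firearms qualification 117 days ago vs limit 120 → met
11. assault-and-battery coverage $150,000 ≥ $150,000 → met
Not met: 3, 5, 6, 8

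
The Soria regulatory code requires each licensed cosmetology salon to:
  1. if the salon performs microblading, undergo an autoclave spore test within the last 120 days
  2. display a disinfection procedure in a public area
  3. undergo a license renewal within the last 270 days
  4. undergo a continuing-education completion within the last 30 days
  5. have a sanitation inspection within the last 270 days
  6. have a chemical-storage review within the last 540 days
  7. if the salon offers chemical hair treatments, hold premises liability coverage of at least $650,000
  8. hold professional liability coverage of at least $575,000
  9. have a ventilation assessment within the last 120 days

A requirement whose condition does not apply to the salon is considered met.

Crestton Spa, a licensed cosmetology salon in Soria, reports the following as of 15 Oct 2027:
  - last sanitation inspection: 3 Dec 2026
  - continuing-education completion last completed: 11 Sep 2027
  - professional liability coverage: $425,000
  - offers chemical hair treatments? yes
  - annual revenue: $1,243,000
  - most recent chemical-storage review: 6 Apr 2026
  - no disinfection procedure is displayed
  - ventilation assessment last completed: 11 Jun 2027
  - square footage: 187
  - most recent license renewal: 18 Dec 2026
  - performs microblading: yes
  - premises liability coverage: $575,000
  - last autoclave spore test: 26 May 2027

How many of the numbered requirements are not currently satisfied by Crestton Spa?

1. condition 'performs microblading' holds; autoclave spore test 142 days ago vs limit 120 → not met
2. disinfection procedure absent → not met
3. license renewal 301 days ago vs limit 270 → not met
4. continuing-education completion 34 days ago vs limit 30 → not met
5. sanitation inspection 316 days ago vs limit 270 → not met
6. chemical-storage review 557 days ago vs limit 540 → not met
7. condition 'offers chemical hair treatments' holds; premises liability coverage $575,000 < $650,000 → not met
8. professional liability coverage $425,000 < $575,000 → not met
9. ventilation assessment 126 days ago vs limit 120 → not met
Not met: 9 of 9

9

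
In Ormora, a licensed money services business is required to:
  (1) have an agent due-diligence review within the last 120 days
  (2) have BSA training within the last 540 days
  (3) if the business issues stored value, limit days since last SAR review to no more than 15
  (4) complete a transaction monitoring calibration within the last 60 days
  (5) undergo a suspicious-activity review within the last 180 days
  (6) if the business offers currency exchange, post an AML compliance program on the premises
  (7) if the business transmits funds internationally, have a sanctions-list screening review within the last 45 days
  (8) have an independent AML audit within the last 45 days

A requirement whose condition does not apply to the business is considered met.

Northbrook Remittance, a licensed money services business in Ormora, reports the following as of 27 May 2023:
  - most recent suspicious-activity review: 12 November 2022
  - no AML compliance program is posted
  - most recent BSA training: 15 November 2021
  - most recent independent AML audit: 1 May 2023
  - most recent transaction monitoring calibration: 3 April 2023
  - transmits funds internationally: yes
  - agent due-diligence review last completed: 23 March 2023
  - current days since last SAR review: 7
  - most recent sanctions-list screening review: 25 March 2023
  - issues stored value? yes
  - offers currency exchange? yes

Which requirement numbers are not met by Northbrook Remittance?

1. agent due-diligence review 65 days ago vs limit 120 → met
2. BSA training 558 days ago vs limit 540 → not met
3. condition 'issues stored value' holds; days since last SAR review 7 ≤ 15 → met
4. transaction monitoring calibration 54 days ago vs limit 60 → met
5. suspicious-activity review 196 days ago vs limit 180 → not met
6. condition 'offers currency exchange' holds; AML compliance program absent → not met
7. condition 'transmits funds internationally' holds; sanctions-list screening review 63 days ago vs limit 45 → not met
8. independent AML audit 26 days ago vs limit 45 → met
Not met: 2, 5, 6, 7

2, 5, 6, 7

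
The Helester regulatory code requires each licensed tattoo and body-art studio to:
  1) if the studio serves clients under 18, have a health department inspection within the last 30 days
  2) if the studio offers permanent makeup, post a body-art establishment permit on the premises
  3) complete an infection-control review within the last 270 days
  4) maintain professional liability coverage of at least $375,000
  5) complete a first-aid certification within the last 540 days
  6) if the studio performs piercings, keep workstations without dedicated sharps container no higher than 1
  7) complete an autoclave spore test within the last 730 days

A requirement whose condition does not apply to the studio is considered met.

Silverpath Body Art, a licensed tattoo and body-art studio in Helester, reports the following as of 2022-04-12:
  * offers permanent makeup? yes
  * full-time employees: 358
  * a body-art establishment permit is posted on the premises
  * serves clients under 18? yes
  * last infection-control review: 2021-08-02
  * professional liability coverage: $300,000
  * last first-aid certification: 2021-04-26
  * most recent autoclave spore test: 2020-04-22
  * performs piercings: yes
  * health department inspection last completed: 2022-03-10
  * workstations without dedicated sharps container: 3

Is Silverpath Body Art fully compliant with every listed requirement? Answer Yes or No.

No

1. condition 'serves clients under 18' holds; health department inspection 33 days ago vs limit 30 → not met
2. condition 'offers permanent makeup' holds; body-art establishment permit present → met
3. infection-control review 253 days ago vs limit 270 → met
4. professional liability coverage $300,000 < $375,000 → not met
5. first-aid certification 351 days ago vs limit 540 → met
6. condition 'performs piercings' holds; workstations without dedicated sharps container 3 > 1 → not met
7. autoclave spore test 720 days ago vs limit 730 → met
Not met: 1, 4, 6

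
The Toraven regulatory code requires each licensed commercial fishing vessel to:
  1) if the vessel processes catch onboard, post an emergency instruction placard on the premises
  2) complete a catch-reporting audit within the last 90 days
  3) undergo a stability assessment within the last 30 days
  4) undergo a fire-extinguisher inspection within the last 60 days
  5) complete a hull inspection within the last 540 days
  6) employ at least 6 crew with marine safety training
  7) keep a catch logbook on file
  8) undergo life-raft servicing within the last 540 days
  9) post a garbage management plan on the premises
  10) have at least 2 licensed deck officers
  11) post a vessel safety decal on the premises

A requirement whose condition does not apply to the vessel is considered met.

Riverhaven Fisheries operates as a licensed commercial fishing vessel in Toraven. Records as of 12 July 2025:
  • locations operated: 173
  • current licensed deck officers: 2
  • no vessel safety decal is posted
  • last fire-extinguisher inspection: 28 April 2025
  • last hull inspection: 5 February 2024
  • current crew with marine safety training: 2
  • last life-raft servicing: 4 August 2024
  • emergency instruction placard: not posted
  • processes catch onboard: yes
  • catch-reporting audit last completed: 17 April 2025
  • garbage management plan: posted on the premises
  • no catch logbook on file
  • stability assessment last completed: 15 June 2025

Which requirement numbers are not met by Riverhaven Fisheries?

1. condition 'processes catch onboard' holds; emergency instruction placard absent → not met
2. catch-reporting audit 86 days ago vs limit 90 → met
3. stability assessment 27 days ago vs limit 30 → met
4. fire-extinguisher inspection 75 days ago vs limit 60 → not met
5. hull inspection 523 days ago vs limit 540 → met
6. crew with marine safety training 2 < 6 → not met
7. catch logbook absent → not met
8. life-raft servicing 342 days ago vs limit 540 → met
9. garbage management plan present → met
10. licensed deck officers 2 ≥ 2 → met
11. vessel safety decal absent → not met
Not met: 1, 4, 6, 7, 11

1, 4, 6, 7, 11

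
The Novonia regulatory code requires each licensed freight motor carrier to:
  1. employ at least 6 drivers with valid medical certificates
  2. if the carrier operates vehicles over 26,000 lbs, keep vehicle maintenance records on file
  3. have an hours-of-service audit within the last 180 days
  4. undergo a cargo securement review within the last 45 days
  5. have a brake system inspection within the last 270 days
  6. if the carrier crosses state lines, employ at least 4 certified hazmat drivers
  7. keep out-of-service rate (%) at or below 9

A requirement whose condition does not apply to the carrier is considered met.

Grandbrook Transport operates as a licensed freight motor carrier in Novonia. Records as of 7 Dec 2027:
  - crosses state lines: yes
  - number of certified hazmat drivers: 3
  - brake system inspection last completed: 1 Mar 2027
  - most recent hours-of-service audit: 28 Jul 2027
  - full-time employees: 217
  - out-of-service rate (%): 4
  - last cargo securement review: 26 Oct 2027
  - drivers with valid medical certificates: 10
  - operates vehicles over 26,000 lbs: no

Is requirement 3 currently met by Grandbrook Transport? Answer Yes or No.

Yes

3. hours-of-service audit 132 days ago vs limit 180 → met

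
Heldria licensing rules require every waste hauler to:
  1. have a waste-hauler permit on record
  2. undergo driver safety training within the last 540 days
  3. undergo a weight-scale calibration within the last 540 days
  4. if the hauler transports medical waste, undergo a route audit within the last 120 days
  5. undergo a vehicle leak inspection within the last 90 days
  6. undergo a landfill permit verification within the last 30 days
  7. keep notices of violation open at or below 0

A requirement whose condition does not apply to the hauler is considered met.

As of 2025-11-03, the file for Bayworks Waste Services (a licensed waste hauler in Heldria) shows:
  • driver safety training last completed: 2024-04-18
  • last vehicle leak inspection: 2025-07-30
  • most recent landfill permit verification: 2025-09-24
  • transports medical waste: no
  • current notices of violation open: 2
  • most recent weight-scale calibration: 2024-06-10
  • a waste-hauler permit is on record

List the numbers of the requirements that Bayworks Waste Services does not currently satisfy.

1. waste-hauler permit present → met
2. driver safety training 564 days ago vs limit 540 → not met
3. weight-scale calibration 511 days ago vs limit 540 → met
4. condition 'transports medical waste' does not hold → requirement n/a → met
5. vehicle leak inspection 96 days ago vs limit 90 → not met
6. landfill permit verification 40 days ago vs limit 30 → not met
7. notices of violation open 2 > 0 → not met
Not met: 2, 5, 6, 7

2, 5, 6, 7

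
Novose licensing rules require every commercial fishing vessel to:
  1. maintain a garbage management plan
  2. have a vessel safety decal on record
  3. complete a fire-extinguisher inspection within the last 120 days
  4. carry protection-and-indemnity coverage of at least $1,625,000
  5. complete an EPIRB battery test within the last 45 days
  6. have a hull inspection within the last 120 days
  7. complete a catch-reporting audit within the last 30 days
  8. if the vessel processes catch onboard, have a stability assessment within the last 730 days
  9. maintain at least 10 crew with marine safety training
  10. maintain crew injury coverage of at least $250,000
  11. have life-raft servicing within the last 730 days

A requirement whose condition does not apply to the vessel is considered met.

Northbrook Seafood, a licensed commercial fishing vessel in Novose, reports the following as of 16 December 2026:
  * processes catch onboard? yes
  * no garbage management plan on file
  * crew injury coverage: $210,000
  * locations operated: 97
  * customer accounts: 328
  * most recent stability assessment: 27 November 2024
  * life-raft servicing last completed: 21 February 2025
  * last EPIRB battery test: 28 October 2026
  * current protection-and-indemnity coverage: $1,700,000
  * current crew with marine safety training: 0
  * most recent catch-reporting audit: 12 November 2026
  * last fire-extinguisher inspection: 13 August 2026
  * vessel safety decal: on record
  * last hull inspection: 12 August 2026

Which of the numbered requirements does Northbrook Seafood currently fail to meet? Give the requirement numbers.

1, 3, 5, 6, 7, 8, 9, 10

1. garbage management plan absent → not met
2. vessel safety decal present → met
3. fire-extinguisher inspection 125 days ago vs limit 120 → not met
4. protection-and-indemnity coverage $1,700,000 ≥ $1,625,000 → met
5. EPIRB battery test 49 days ago vs limit 45 → not met
6. hull inspection 126 days ago vs limit 120 → not met
7. catch-reporting audit 34 days ago vs limit 30 → not met
8. condition 'processes catch onboard' holds; stability assessment 749 days ago vs limit 730 → not met
9. crew with marine safety training 0 < 10 → not met
10. crew injury coverage $210,000 < $250,000 → not met
11. life-raft servicing 663 days ago vs limit 730 → met
Not met: 1, 3, 5, 6, 7, 8, 9, 10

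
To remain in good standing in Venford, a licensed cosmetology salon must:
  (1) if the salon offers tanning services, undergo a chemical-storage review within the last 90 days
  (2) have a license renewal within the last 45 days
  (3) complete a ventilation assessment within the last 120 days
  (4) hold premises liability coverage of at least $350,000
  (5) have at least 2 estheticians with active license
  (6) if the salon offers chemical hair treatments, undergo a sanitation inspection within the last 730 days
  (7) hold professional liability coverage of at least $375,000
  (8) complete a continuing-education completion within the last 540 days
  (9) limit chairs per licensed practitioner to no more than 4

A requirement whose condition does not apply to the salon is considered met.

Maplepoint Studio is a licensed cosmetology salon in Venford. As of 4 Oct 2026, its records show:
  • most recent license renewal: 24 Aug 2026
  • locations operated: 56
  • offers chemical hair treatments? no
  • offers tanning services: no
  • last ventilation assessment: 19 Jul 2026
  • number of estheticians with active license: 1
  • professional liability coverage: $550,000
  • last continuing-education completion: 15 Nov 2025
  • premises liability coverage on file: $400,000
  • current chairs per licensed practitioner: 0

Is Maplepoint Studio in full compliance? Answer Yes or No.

No

1. condition 'offers tanning services' does not hold → requirement n/a → met
2. license renewal 41 days ago vs limit 45 → met
3. ventilation assessment 77 days ago vs limit 120 → met
4. premises liability coverage $400,000 ≥ $350,000 → met
5. estheticians with active license 1 < 2 → not met
6. condition 'offers chemical hair treatments' does not hold → requirement n/a → met
7. professional liability coverage $550,000 ≥ $375,000 → met
8. continuing-education completion 323 days ago vs limit 540 → met
9. chairs per licensed practitioner 0 ≤ 4 → met
Not met: 5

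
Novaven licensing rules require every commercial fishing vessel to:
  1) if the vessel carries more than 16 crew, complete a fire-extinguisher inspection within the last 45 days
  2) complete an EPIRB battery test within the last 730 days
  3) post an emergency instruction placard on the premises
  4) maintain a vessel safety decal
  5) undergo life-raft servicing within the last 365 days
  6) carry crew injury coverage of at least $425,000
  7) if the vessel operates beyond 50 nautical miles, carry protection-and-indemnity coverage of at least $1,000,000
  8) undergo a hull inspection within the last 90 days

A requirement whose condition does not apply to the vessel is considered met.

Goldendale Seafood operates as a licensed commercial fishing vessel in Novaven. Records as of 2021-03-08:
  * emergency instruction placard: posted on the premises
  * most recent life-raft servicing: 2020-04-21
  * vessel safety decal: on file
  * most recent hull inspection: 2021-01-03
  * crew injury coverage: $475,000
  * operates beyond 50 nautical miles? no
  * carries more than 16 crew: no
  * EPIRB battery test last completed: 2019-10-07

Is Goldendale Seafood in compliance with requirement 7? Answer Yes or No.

7. condition 'operates beyond 50 nautical miles' does not hold → requirement n/a → met

Yes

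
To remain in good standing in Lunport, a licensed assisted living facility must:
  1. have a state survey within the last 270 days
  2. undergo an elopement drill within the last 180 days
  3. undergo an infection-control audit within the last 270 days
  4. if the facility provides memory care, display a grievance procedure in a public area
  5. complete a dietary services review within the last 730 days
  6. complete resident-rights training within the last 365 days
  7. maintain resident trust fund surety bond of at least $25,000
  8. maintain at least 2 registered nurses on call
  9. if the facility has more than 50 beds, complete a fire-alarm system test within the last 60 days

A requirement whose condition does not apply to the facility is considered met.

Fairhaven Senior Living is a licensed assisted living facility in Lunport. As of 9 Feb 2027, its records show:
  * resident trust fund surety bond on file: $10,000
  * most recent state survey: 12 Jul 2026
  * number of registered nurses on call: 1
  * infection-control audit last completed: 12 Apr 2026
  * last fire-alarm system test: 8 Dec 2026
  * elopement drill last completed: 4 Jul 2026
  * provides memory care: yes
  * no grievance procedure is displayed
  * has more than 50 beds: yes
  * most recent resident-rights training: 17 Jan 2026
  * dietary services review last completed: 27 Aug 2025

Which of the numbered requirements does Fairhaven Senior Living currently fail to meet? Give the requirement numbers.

1. state survey 212 days ago vs limit 270 → met
2. elopement drill 220 days ago vs limit 180 → not met
3. infection-control audit 303 days ago vs limit 270 → not met
4. condition 'provides memory care' holds; grievance procedure absent → not met
5. dietary services review 531 days ago vs limit 730 → met
6. resident-rights training 388 days ago vs limit 365 → not met
7. resident trust fund surety bond $10,000 < $25,000 → not met
8. registered nurses on call 1 < 2 → not met
9. condition 'has more than 50 beds' holds; fire-alarm system test 63 days ago vs limit 60 → not met
Not met: 2, 3, 4, 6, 7, 8, 9

2, 3, 4, 6, 7, 8, 9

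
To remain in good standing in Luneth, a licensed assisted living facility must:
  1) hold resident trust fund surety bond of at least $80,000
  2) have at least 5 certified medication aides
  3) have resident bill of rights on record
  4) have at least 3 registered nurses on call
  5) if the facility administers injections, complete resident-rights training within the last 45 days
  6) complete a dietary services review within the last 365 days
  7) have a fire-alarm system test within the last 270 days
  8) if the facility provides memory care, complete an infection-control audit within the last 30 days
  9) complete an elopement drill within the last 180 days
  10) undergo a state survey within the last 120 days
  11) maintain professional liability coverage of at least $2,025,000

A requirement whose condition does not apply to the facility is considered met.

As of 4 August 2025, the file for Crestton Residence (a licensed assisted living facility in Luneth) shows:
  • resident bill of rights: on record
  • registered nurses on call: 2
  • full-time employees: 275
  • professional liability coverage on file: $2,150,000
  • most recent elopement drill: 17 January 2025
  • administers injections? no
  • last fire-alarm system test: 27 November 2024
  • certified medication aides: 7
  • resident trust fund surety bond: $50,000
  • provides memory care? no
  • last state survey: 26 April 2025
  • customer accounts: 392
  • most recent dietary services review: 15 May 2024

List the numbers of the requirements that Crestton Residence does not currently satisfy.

1, 4, 6, 9

1. resident trust fund surety bond $50,000 < $80,000 → not met
2. certified medication aides 7 ≥ 5 → met
3. resident bill of rights present → met
4. registered nurses on call 2 < 3 → not met
5. condition 'administers injections' does not hold → requirement n/a → met
6. dietary services review 446 days ago vs limit 365 → not met
7. fire-alarm system test 250 days ago vs limit 270 → met
8. condition 'provides memory care' does not hold → requirement n/a → met
9. elopement drill 199 days ago vs limit 180 → not met
10. state survey 100 days ago vs limit 120 → met
11. professional liability coverage $2,150,000 ≥ $2,025,000 → met
Not met: 1, 4, 6, 9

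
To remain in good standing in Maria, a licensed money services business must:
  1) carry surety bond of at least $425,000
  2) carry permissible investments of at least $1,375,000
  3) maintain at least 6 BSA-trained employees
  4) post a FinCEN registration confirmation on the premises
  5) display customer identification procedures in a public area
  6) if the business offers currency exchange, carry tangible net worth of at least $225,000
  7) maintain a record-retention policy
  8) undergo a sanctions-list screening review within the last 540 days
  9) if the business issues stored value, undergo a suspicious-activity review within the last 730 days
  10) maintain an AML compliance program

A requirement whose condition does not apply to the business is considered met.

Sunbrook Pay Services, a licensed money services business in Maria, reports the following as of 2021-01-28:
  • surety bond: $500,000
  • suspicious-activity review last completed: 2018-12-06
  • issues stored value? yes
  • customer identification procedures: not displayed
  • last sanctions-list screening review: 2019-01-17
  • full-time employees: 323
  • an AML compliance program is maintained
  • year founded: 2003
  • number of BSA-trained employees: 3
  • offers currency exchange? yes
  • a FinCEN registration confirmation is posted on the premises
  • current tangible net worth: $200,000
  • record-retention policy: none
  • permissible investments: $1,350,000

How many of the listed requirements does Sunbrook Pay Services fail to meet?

1. surety bond $500,000 ≥ $425,000 → met
2. permissible investments $1,350,000 < $1,375,000 → not met
3. BSA-trained employees 3 < 6 → not met
4. FinCEN registration confirmation present → met
5. customer identification procedures absent → not met
6. condition 'offers currency exchange' holds; tangible net worth $200,000 < $225,000 → not met
7. record-retention policy absent → not met
8. sanctions-list screening review 742 days ago vs limit 540 → not met
9. condition 'issues stored value' holds; suspicious-activity review 784 days ago vs limit 730 → not met
10. AML compliance program present → met
Not met: 7 of 10

7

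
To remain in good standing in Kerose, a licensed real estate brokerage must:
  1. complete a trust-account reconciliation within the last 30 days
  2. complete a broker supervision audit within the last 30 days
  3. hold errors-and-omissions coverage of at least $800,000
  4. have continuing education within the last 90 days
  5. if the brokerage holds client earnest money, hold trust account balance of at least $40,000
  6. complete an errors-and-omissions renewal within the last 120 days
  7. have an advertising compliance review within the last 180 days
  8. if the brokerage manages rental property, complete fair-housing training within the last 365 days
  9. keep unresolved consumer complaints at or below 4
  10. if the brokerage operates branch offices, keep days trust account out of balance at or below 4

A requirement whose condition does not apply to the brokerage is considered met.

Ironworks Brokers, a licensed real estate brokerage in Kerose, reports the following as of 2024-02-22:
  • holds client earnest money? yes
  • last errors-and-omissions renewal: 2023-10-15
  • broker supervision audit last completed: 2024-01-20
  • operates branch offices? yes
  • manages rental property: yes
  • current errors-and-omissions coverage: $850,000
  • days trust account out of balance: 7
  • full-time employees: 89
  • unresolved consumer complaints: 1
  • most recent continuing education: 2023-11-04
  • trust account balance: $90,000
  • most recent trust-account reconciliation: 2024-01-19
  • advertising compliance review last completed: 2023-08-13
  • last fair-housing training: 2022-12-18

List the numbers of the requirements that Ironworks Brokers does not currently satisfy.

1, 2, 4, 6, 7, 8, 10

1. trust-account reconciliation 34 days ago vs limit 30 → not met
2. broker supervision audit 33 days ago vs limit 30 → not met
3. errors-and-omissions coverage $850,000 ≥ $800,000 → met
4. continuing education 110 days ago vs limit 90 → not met
5. condition 'holds client earnest money' holds; trust account balance $90,000 ≥ $40,000 → met
6. errors-and-omissions renewal 130 days ago vs limit 120 → not met
7. advertising compliance review 193 days ago vs limit 180 → not met
8. condition 'manages rental property' holds; fair-housing training 431 days ago vs limit 365 → not met
9. unresolved consumer complaints 1 ≤ 4 → met
10. condition 'operates branch offices' holds; days trust account out of balance 7 > 4 → not met
Not met: 1, 2, 4, 6, 7, 8, 10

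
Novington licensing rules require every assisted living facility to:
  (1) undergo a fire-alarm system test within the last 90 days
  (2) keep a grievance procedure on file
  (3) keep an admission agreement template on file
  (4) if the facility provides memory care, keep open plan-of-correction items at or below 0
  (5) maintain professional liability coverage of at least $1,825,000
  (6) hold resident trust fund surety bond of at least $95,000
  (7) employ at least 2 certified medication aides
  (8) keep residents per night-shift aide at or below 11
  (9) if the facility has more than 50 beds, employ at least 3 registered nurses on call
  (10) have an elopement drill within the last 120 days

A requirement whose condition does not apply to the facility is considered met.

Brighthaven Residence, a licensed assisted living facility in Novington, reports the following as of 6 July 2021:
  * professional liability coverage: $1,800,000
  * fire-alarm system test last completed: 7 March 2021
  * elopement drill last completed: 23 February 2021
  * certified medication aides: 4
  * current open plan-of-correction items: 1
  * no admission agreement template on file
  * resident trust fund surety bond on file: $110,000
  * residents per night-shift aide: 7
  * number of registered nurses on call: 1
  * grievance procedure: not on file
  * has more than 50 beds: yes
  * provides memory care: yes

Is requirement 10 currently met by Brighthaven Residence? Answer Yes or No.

10. elopement drill 133 days ago vs limit 120 → not met

No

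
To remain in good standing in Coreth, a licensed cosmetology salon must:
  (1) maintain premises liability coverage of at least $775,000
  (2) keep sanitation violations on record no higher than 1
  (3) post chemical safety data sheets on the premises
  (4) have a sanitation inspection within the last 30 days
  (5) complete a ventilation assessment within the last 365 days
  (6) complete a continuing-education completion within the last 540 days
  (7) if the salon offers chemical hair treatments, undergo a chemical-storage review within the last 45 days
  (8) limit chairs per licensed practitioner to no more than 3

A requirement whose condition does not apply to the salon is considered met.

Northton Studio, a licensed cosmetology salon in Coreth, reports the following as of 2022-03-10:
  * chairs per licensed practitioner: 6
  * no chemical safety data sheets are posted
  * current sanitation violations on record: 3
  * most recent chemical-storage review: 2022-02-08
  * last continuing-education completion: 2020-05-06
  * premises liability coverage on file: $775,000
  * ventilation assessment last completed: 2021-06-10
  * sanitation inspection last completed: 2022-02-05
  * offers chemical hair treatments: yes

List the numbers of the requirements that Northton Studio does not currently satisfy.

1. premises liability coverage $775,000 ≥ $775,000 → met
2. sanitation violations on record 3 > 1 → not met
3. chemical safety data sheets absent → not met
4. sanitation inspection 33 days ago vs limit 30 → not met
5. ventilation assessment 273 days ago vs limit 365 → met
6. continuing-education completion 673 days ago vs limit 540 → not met
7. condition 'offers chemical hair treatments' holds; chemical-storage review 30 days ago vs limit 45 → met
8. chairs per licensed practitioner 6 > 3 → not met
Not met: 2, 3, 4, 6, 8

2, 3, 4, 6, 8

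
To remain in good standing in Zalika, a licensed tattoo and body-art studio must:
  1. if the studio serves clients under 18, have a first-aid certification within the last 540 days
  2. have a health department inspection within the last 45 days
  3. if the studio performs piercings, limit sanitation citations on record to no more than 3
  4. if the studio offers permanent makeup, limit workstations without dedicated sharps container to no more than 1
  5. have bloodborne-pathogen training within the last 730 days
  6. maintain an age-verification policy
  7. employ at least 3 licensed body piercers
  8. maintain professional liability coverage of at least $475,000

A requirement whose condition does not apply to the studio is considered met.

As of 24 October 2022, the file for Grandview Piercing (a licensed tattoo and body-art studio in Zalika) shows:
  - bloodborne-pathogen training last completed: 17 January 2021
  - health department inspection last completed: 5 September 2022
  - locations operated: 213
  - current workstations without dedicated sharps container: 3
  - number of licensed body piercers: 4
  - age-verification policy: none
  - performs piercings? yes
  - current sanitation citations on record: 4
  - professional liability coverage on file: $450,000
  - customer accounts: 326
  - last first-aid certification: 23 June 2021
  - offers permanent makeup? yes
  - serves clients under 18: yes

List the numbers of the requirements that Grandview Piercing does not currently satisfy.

1. condition 'serves clients under 18' holds; first-aid certification 488 days ago vs limit 540 → met
2. health department inspection 49 days ago vs limit 45 → not met
3. condition 'performs piercings' holds; sanitation citations on record 4 > 3 → not met
4. condition 'offers permanent makeup' holds; workstations without dedicated sharps container 3 > 1 → not met
5. bloodborne-pathogen training 645 days ago vs limit 730 → met
6. age-verification policy absent → not met
7. licensed body piercers 4 ≥ 3 → met
8. professional liability coverage $450,000 < $475,000 → not met
Not met: 2, 3, 4, 6, 8

2, 3, 4, 6, 8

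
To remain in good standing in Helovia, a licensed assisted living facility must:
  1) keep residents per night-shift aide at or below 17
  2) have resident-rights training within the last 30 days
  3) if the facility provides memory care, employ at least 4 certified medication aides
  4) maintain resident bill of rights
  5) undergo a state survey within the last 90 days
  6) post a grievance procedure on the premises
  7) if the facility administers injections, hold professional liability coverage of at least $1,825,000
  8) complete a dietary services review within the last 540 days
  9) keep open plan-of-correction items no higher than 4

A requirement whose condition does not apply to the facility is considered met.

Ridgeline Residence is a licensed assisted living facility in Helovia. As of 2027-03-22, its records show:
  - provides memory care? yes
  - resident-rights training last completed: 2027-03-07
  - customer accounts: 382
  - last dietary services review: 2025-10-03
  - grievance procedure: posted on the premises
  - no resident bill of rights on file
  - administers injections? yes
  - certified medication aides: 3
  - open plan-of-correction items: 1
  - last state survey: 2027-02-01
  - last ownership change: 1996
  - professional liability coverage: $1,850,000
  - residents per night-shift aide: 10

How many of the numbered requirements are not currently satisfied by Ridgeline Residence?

2

1. residents per night-shift aide 10 ≤ 17 → met
2. resident-rights training 15 days ago vs limit 30 → met
3. condition 'provides memory care' holds; certified medication aides 3 < 4 → not met
4. resident bill of rights absent → not met
5. state survey 49 days ago vs limit 90 → met
6. grievance procedure present → met
7. condition 'administers injections' holds; professional liability coverage $1,850,000 ≥ $1,825,000 → met
8. dietary services review 535 days ago vs limit 540 → met
9. open plan-of-correction items 1 ≤ 4 → met
Not met: 2 of 9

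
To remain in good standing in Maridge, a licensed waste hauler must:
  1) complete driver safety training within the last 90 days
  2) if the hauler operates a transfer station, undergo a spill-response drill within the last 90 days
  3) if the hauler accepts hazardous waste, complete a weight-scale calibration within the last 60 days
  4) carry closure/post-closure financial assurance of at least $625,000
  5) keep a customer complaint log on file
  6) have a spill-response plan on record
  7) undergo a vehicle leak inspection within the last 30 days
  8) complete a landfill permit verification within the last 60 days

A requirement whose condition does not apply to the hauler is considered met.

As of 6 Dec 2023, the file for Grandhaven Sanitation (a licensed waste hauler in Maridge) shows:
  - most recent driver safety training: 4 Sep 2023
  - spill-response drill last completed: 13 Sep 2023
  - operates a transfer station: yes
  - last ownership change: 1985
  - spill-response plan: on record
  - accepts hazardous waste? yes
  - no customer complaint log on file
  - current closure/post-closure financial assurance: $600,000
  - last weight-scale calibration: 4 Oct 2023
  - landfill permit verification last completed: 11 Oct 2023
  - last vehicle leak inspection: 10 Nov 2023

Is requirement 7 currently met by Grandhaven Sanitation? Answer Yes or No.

7. vehicle leak inspection 26 days ago vs limit 30 → met

Yes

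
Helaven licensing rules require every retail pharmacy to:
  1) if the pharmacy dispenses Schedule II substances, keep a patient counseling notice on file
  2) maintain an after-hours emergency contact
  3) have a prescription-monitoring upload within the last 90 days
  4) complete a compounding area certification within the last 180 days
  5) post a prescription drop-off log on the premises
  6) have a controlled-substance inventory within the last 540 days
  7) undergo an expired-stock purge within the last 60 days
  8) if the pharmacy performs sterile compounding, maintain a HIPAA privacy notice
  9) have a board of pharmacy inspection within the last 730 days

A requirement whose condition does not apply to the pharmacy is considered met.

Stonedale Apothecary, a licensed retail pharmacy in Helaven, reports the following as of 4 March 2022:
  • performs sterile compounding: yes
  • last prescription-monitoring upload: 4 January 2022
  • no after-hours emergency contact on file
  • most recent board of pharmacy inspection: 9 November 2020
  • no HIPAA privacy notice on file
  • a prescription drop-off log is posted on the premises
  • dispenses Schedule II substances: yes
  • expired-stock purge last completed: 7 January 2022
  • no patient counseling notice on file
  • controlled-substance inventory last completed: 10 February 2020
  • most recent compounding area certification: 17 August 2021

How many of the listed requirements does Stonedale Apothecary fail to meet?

5

1. condition 'dispenses Schedule II substances' holds; patient counseling notice absent → not met
2. after-hours emergency contact absent → not met
3. prescription-monitoring upload 59 days ago vs limit 90 → met
4. compounding area certification 199 days ago vs limit 180 → not met
5. prescription drop-off log present → met
6. controlled-substance inventory 753 days ago vs limit 540 → not met
7. expired-stock purge 56 days ago vs limit 60 → met
8. condition 'performs sterile compounding' holds; HIPAA privacy notice absent → not met
9. board of pharmacy inspection 480 days ago vs limit 730 → met
Not met: 5 of 9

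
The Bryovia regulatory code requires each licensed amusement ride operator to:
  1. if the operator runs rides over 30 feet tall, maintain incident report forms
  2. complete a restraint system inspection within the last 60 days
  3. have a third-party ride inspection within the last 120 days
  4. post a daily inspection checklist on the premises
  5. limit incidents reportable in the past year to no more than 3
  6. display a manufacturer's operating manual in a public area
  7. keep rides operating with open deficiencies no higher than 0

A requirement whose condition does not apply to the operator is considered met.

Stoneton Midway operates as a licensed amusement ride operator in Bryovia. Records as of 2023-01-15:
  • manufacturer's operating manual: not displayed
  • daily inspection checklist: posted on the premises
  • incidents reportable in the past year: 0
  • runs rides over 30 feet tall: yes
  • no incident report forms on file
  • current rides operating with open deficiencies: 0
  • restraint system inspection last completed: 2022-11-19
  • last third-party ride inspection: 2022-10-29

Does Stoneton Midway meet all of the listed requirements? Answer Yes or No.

1. condition 'runs rides over 30 feet tall' holds; incident report forms absent → not met
2. restraint system inspection 57 days ago vs limit 60 → met
3. third-party ride inspection 78 days ago vs limit 120 → met
4. daily inspection checklist present → met
5. incidents reportable in the past year 0 ≤ 3 → met
6. manufacturer's operating manual absent → not met
7. rides operating with open deficiencies 0 ≤ 0 → met
Not met: 1, 6

No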